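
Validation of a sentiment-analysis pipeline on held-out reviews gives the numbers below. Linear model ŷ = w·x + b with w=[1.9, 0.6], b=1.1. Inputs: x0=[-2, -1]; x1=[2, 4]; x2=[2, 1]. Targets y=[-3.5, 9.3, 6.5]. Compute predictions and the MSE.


ŷ0 = (1.9)·(-2) + (0.6)·(-1) + 1.1 = -3.3
ŷ1 = (1.9)·(2) + (0.6)·(4) + 1.1 = 7.3
ŷ2 = (1.9)·(2) + (0.6)·(1) + 1.1 = 5.5
errors² = [0.04, 4.0, 1.0]
MSE = 5.0400/3 = 1.68

1.68


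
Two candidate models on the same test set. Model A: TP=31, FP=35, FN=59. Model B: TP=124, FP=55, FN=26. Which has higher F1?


Model A: P=31/66=0.4697, R=31/90=0.3444, F1=2PR/(P+R)=2TP/(2TP+FP+FN)=62/156=0.3974
Model B: P=124/179=0.6927, R=124/150=0.8267, F1=2PR/(P+R)=2TP/(2TP+FP+FN)=248/329=0.7538
0.3974 < 0.7538 → Model B

Model B


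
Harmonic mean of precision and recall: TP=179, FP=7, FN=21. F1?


Precision = 179/186 = 0.9624
Recall = 179/200 = 0.895
F1 = 2·P·R/(P+R) = 2·TP/(2·TP+FP+FN) = 358/(358+7+21) = 358/386 = 0.9275

0.9275


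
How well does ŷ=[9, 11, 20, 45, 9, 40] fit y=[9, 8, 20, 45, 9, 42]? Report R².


ȳ = 22.1667
SS_res = Σ(y-ŷ)² = 13
SS_tot = Σ(y-ȳ)² = 1466.83
R² = 1 - SS_res/SS_tot = 1 - 0.0089 = 0.9911

0.9911


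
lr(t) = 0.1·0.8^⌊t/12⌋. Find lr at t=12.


n_drops = ⌊12/12⌋ = 1
lr = 0.1·0.8^1 = 0.1·0.8 = 0.08

0.08


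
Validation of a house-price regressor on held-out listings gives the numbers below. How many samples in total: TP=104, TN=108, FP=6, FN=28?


Total = TP + TN + FP + FN
= 104 + 108 + 6 + 28
= 246
(Predicted positive: 110, predicted negative: 136)

246


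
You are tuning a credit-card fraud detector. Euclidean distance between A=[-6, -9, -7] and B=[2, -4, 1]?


d = √((-6-2)² + (-9+ 4)² + (-7-1)²)
  = √(64 + 25 + 64)
  = √153 = 12.3693

12.3693


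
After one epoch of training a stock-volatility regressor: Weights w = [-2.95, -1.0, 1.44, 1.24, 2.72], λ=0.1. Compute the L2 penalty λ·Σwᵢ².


‖w‖₂² = (-2.95)² + (-1.0)² + (1.44)² + (1.24)² + (2.72)²
     = 8.7025 + 1 + 2.0736 + 1.5376 + 7.3984
     = 20.7121
λ·‖w‖₂² = 0.1·20.7121 = 2.07121

2.07121


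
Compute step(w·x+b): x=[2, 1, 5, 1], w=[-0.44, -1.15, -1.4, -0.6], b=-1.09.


z = (2)·(-0.44) + (1)·(-1.15) + (5)·(-1.4) + (1)·(-0.6) - 1.09
  = -10.72
step(z) = 0 (z<0)

0


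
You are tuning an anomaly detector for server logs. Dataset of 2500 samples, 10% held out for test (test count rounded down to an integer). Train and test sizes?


Test = ⌊2500·10/100⌋ = 250
Train = 2500 - 250 = 2250

Train: 2250, Test: 250


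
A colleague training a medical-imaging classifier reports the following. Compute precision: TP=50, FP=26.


Precision = TP/(TP+FP)
= 50/(50+26)
= 50/76 = 65.79%

65.79%


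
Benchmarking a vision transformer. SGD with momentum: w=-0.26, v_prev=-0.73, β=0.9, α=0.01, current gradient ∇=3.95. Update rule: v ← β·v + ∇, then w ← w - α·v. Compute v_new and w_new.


v_new = 0.9·-0.73 + 3.95 = -0.657 + 3.95 = 3.293
w_new = -0.26 - 0.01·3.293 = -0.26 - 0.03293 = -0.29293

v_new=3.293, w_new=-0.29293


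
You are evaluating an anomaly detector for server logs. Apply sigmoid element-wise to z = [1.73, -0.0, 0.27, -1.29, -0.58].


σ(1.73) = 1/(1+e^-1.73) = 0.8494
σ(-0.0) = 1/(1+e^0.0) = 0.5
σ(0.27) = 1/(1+e^-0.27) = 0.5671
σ(-1.29) = 1/(1+e^1.29) = 0.2159
σ(-0.58) = 1/(1+e^0.58) = 0.3589
result = [0.8494, 0.5, 0.5671, 0.2159, 0.3589]

[0.8494, 0.5, 0.5671, 0.2159, 0.3589]


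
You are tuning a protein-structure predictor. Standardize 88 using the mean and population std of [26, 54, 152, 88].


μ = 80, σ = 47.0106
z = (88 - 80)/47.0106 = 0.1702

0.1702


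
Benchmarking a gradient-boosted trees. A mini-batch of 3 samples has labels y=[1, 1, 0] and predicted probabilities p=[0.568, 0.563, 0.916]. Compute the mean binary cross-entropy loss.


L[0] = -ln(0.568) = 0.5656
L[1] = -ln(0.563) = 0.5745
L[2] = -ln(1-0.916) = -ln(0.084) = 2.4769
mean = (0.5656 + 0.5745 + 2.4769)/3 = 1.2057

1.2057


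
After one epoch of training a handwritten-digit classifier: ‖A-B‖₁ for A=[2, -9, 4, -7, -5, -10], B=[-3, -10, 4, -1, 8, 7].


d = |2+ 3| + |-9+ 10| + |4-4| + |-7+ 1| + |-5-8| + |-10-7|
  = 5 + 1 + 0 + 6 + 13 + 17
  = 42

42


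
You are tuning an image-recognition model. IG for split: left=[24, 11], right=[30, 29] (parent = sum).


Parent = [54, 40], H_parent = 0.9839
H_left = 0.8981 (n=35), H_right = 0.9998 (n=59)
H_children = (35/94)·0.8981 + (59/94)·0.9998 = 0.9619
IG = 0.9839 - 0.9619 = 0.022

0.022


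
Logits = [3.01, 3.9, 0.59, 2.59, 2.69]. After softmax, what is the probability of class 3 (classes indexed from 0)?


Exponentials: e^3.01=20.2874, e^3.9=49.4024, e^0.59=1.804, e^2.59=13.3298, e^2.69=14.7317
Sum = 99.5553
Softmax = [0.2038, 0.4962, 0.0181, 0.1339, 0.148]
p[3] = 13.3298/99.5553 = 0.1339

0.1339


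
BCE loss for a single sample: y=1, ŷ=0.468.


BCE = -[y·ln(p) + (1-y)·ln(1-p)]
= -1·ln(0.468) - 0
= -ln(0.468) = 0.7593

0.7593


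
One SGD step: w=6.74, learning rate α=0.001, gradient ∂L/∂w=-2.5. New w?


w_new = w - α·∇
= 6.74 - 0.001·-2.5
= 6.74 + 0.0025
= 6.7425

6.7425


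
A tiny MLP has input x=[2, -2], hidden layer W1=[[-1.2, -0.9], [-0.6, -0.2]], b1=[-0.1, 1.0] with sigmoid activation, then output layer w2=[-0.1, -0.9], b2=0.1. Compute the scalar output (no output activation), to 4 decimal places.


z1[0] = (-1.2)·(2) + (-0.9)·(-2) - 0.1 = -0.7
z1[1] = (-0.6)·(2) + (-0.2)·(-2) + 1.0 = 0.2
h = sigmoid(z1) = [0.3318, 0.5498]
output = (-0.1)·(0.3318) + (-0.9)·(0.5498) + 0.1 = -0.428

-0.428


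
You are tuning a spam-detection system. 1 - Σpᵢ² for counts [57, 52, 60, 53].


Probabilities: [57/222, 52/222, 60/222, 53/222] ≈ [0.2568, 0.2342, 0.2703, 0.2387]
Σpᵢ² = (3249 + 2704 + 3600 + 2809)/222² = 12362/49284
Gini = 1 - Σpᵢ² = 1 - 12362/49284 = 0.7492

0.7492


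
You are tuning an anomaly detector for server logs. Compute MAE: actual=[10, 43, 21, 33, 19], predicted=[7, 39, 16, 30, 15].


Absolute errors: |10-7|=3, |43-39|=4, |21-16|=5, |33-30|=3, |19-15|=4
Sum = 19
MAE = 19/5 = 19/5

19/5


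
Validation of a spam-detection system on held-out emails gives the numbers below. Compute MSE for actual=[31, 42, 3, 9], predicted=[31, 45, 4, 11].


Squared errors: (31-31)²=0, (42-45)²=9, (3-4)²=1, (9-11)²=4
Sum = 14
MSE = 14/4 = 7/2

7/2


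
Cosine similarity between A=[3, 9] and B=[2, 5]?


A·B = 3·2 + 9·5 = 51
‖A‖ = √90 = 9.4868, ‖B‖ = √29 = 5.3852
cos = 51/(√90·√29) = 51/√2610 = 0.9983

0.9983


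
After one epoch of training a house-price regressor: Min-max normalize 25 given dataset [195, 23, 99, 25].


min=23, max=195
(25-23)/(195-23) = 2/172 = 0.0116

0.0116


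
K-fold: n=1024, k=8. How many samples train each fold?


Fold size = 1024/8 = 128
Training per fold = 1024 - 128 = 896

896


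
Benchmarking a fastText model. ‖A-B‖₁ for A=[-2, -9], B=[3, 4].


d = |-2-3| + |-9-4|
  = 5 + 13
  = 18

18


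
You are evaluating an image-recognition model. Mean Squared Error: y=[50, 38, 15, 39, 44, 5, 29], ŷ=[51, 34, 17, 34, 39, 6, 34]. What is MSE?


Squared errors: (50-51)²=1, (38-34)²=16, (15-17)²=4, (39-34)²=25, (44-39)²=25, (5-6)²=1, (29-34)²=25
Sum = 97
MSE = 97/7 = 97/7

97/7


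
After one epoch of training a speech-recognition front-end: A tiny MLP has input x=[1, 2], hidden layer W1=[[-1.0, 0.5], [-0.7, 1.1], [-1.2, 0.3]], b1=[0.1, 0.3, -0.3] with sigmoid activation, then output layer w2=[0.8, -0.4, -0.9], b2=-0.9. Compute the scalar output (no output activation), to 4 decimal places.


z1[0] = (-1.0)·(1) + (0.5)·(2) + 0.1 = 0.1
z1[1] = (-0.7)·(1) + (1.1)·(2) + 0.3 = 1.8
z1[2] = (-1.2)·(1) + (0.3)·(2) - 0.3 = -0.9
h = sigmoid(z1) = [0.525, 0.8581, 0.2891]
output = (0.8)·(0.525) + (-0.4)·(0.8581) + (-0.9)·(0.2891) - 0.9 = -1.0834

-1.0834


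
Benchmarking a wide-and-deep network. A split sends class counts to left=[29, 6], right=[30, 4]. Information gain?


Parent = [59, 10], H_parent = 0.597
H_left = 0.661 (n=35), H_right = 0.5226 (n=34)
H_children = (35/69)·0.661 + (34/69)·0.5226 = 0.5928
IG = 0.597 - 0.5928 = 0.0042

0.0042


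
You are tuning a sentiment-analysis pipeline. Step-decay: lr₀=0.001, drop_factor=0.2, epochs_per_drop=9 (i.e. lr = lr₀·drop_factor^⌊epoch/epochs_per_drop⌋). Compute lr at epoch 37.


n_drops = ⌊37/9⌋ = 4
lr = 0.001·0.2^4 = 0.001·0.0016 = 0.0000016

0.0000016


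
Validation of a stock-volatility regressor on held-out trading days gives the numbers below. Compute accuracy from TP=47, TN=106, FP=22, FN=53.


Accuracy = (TP+TN)/(TP+TN+FP+FN)
= (47+106)/(228)
= 153/228 = 67.11%

67.11%


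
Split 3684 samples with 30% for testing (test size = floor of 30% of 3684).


Test = ⌊3684·30/100⌋ = 1105
Train = 3684 - 1105 = 2579

Train: 2579, Test: 1105


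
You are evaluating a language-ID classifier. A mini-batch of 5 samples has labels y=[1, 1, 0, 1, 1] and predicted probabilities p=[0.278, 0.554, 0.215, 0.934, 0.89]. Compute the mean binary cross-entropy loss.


L[0] = -ln(0.278) = 1.2801
L[1] = -ln(0.554) = 0.5906
L[2] = -ln(1-0.215) = -ln(0.785) = 0.2421
L[3] = -ln(0.934) = 0.0683
L[4] = -ln(0.89) = 0.1165
mean = (1.2801 + 0.5906 + 0.2421 + 0.0683 + 0.1165)/5 = 0.4595

0.4595


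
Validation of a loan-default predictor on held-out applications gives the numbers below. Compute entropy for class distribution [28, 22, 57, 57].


Probabilities: [28/164, 22/164, 57/164, 57/164] ≈ [0.1707, 0.1341, 0.3476, 0.3476]
H = -((28/164)·log₂(28/164) + (22/164)·log₂(22/164) + (57/164)·log₂(57/164) + (57/164)·log₂(57/164))
  = 1.884 bits

1.884 bits


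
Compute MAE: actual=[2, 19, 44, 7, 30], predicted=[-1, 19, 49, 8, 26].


Absolute errors: |2+ 1|=3, |19-19|=0, |44-49|=5, |7-8|=1, |30-26|=4
Sum = 13
MAE = 13/5 = 13/5

13/5


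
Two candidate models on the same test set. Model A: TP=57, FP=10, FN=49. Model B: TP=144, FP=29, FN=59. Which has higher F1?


Model A: P=57/67=0.8507, R=57/106=0.5377, F1=2PR/(P+R)=2TP/(2TP+FP+FN)=114/173=0.659
Model B: P=144/173=0.8324, R=144/203=0.7094, F1=2PR/(P+R)=2TP/(2TP+FP+FN)=288/376=0.766
0.659 < 0.766 → Model B

Model B


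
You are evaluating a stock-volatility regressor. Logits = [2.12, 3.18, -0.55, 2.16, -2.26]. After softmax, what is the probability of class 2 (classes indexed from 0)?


Exponentials: e^2.12=8.3311, e^3.18=24.0468, e^-0.55=0.5769, e^2.16=8.6711, e^-2.26=0.1044
Sum = 41.7303
Softmax = [0.1996, 0.5762, 0.0138, 0.2078, 0.0025]
p[2] = 0.5769/41.7303 = 0.0138

0.0138


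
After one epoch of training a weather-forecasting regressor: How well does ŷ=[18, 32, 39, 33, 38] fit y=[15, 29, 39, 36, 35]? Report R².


ȳ = 30.8
SS_res = Σ(y-ŷ)² = 36
SS_tot = Σ(y-ȳ)² = 364.8
R² = 1 - SS_res/SS_tot = 1 - 0.0987 = 0.9013

0.9013


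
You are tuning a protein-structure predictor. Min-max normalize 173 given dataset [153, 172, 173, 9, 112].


min=9, max=173
(173-9)/(173-9) = 164/164 = 1.0

1.0


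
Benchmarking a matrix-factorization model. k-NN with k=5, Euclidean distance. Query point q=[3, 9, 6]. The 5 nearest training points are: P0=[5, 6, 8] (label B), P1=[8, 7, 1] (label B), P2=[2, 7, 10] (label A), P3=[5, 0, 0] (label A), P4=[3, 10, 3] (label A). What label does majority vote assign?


d(q,P0) = 4.1231  (label B)
d(q,P1) = 7.3485  (label B)
d(q,P2) = 4.5826  (label A)
d(q,P3) = 11.0  (label A)
d(q,P4) = 3.1623  (label A)
Votes: A=3, B=2
Majority → A

A


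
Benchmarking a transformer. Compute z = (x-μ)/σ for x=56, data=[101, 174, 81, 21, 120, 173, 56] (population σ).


μ = 103.7143, σ = 52.979
z = (56 - 103.7143)/52.979 = -0.9006

-0.9006


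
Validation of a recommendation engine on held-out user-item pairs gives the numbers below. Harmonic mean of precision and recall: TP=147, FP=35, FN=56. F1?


Precision = 147/182 = 0.8077
Recall = 147/203 = 0.7241
F1 = 2·P·R/(P+R) = 2·TP/(2·TP+FP+FN) = 294/(294+35+56) = 294/385 = 0.7636

0.7636


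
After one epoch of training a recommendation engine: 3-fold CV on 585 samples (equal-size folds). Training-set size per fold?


Fold size = 585/3 = 195
Training per fold = 585 - 195 = 390

390


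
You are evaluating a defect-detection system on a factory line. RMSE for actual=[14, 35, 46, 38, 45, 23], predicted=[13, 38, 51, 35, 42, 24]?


MSE = 54/6 = 9
RMSE = √(54/6) = 3.0

3.0


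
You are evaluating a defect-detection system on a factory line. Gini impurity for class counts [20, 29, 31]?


Probabilities: [20/80, 29/80, 31/80] ≈ [0.25, 0.3625, 0.3875]
Σpᵢ² = (400 + 841 + 961)/80² = 2202/6400
Gini = 1 - Σpᵢ² = 1 - 2202/6400 = 0.6559

0.6559


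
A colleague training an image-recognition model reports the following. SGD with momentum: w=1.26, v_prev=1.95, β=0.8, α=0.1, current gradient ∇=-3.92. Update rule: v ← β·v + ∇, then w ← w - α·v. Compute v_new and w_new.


v_new = 0.8·1.95 - 3.92 = 1.56 - 3.92 = -2.36
w_new = 1.26 - 0.1·-2.36 = 1.26 + 0.236 = 1.496

v_new=-2.36, w_new=1.496


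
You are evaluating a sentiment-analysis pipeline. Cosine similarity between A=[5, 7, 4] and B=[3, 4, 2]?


A·B = 5·3 + 7·4 + 4·2 = 51
‖A‖ = √90 = 9.4868, ‖B‖ = √29 = 5.3852
cos = 51/(√90·√29) = 51/√2610 = 0.9983

0.9983


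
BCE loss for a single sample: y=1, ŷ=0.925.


BCE = -[y·ln(p) + (1-y)·ln(1-p)]
= -1·ln(0.925) - 0
= -ln(0.925) = 0.078

0.078


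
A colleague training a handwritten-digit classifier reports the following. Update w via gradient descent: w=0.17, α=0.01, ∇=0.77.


w_new = w - α·∇
= 0.17 - 0.01·0.77
= 0.17 - 0.0077
= 0.1623

0.1623


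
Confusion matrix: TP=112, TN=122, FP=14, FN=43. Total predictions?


Total = TP + TN + FP + FN
= 112 + 122 + 14 + 43
= 291
(Predicted positive: 126, predicted negative: 165)

291


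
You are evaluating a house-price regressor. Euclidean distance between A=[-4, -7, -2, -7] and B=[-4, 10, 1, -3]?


d = √((-4+ 4)² + (-7-10)² + (-2-1)² + (-7+ 3)²)
  = √(0 + 289 + 9 + 16)
  = √314 = 17.72

17.72


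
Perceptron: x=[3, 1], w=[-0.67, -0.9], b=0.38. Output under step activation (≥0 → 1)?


z = (3)·(-0.67) + (1)·(-0.9) + 0.38
  = -2.53
step(z) = 0 (z<0)

0


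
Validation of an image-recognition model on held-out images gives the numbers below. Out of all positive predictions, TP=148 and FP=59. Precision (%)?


Precision = TP/(TP+FP)
= 148/(148+59)
= 148/207 = 71.5%

71.5%


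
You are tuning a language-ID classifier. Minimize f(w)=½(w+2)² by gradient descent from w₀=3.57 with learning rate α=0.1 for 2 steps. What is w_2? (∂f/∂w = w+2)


step 1: grad = 3.57+2 = 5.57; w = 3.57 - 0.1·(5.57) = 3.013
step 2: grad = 3.013+2 = 5.013; w = 3.013 - 0.1·(5.013) = 2.5117

2.5117


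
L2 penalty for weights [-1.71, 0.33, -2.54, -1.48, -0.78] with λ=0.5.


‖w‖₂² = (-1.71)² + (0.33)² + (-2.54)² + (-1.48)² + (-0.78)²
     = 2.9241 + 0.1089 + 6.4516 + 2.1904 + 0.6084
     = 12.2834
λ·‖w‖₂² = 0.5·12.2834 = 6.1417

6.1417


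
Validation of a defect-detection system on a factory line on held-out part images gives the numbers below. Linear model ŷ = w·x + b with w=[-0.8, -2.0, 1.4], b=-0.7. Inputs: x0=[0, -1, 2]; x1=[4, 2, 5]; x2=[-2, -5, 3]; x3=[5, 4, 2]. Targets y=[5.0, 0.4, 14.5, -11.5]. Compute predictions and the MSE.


ŷ0 = (-0.8)·(0) + (-2.0)·(-1) + (1.4)·(2) - 0.7 = 4.1
ŷ1 = (-0.8)·(4) + (-2.0)·(2) + (1.4)·(5) - 0.7 = -0.9
ŷ2 = (-0.8)·(-2) + (-2.0)·(-5) + (1.4)·(3) - 0.7 = 15.1
ŷ3 = (-0.8)·(5) + (-2.0)·(4) + (1.4)·(2) - 0.7 = -9.9
errors² = [0.81, 1.69, 0.36, 2.56]
MSE = 5.4200/4 = 1.355

1.355


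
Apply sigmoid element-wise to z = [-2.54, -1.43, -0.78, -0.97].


σ(-2.54) = 1/(1+e^2.54) = 0.0731
σ(-1.43) = 1/(1+e^1.43) = 0.1931
σ(-0.78) = 1/(1+e^0.78) = 0.3143
σ(-0.97) = 1/(1+e^0.97) = 0.2749
result = [0.0731, 0.1931, 0.3143, 0.2749]

[0.0731, 0.1931, 0.3143, 0.2749]


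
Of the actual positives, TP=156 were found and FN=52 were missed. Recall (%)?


Recall = TP/(TP+FN)
= 156/(156+52)
= 156/208 = 75.0%

75.0%


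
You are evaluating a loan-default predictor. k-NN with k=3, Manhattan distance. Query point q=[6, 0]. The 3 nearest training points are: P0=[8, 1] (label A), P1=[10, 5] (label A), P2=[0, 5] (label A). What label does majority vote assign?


d(q,P0) = 3  (label A)
d(q,P1) = 9  (label A)
d(q,P2) = 11  (label A)
Votes: A=3, B=0
Majority → A

A


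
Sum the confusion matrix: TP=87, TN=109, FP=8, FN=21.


Total = TP + TN + FP + FN
= 87 + 109 + 8 + 21
= 225
(Predicted positive: 95, predicted negative: 130)

225


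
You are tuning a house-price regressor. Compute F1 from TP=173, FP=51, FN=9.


Precision = 173/224 = 0.7723
Recall = 173/182 = 0.9505
F1 = 2·P·R/(P+R) = 2·TP/(2·TP+FP+FN) = 346/(346+51+9) = 346/406 = 0.8522

0.8522


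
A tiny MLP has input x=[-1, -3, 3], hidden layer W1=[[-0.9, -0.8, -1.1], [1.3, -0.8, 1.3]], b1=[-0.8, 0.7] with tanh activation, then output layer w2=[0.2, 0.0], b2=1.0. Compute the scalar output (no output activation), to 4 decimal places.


z1[0] = (-0.9)·(-1) + (-0.8)·(-3) + (-1.1)·(3) - 0.8 = -0.8
z1[1] = (1.3)·(-1) + (-0.8)·(-3) + (1.3)·(3) + 0.7 = 5.7
h = tanh(z1) = [-0.664, 1.0]
output = (0.2)·(-0.664) + (0.0)·(1.0) + 1.0 = 0.8672

0.8672


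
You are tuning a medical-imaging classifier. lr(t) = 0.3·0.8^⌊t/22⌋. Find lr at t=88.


n_drops = ⌊88/22⌋ = 4
lr = 0.3·0.8^4 = 0.3·0.4096 = 0.12288

0.12288


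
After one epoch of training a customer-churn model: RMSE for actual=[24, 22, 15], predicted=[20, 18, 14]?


MSE = 33/3 = 11
RMSE = √(33/3) = 3.3166

3.3166


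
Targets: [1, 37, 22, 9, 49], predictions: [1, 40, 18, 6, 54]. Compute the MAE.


Absolute errors: |1-1|=0, |37-40|=3, |22-18|=4, |9-6|=3, |49-54|=5
Sum = 15
MAE = 15/5 = 3

3


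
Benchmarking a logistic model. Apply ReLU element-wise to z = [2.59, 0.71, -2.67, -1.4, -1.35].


ReLU(2.59) = max(0, 2.59) = 2.59
ReLU(0.71) = max(0, 0.71) = 0.71
ReLU(-2.67) = max(0, -2.67) = 0.0
ReLU(-1.4) = max(0, -1.4) = 0.0
ReLU(-1.35) = max(0, -1.35) = 0.0
result = [2.59, 0.71, 0.0, 0.0, 0.0]

[2.59, 0.71, 0.0, 0.0, 0.0]


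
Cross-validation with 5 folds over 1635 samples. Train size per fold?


Fold size = 1635/5 = 327
Training per fold = 1635 - 327 = 1308

1308


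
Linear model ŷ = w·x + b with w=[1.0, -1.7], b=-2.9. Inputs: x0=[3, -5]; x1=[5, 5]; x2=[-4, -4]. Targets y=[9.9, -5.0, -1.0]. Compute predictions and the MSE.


ŷ0 = (1.0)·(3) + (-1.7)·(-5) - 2.9 = 8.6
ŷ1 = (1.0)·(5) + (-1.7)·(5) - 2.9 = -6.4
ŷ2 = (1.0)·(-4) + (-1.7)·(-4) - 2.9 = -0.1
errors² = [1.69, 1.96, 0.81]
MSE = 4.4600/3 = 1.4867

1.4867


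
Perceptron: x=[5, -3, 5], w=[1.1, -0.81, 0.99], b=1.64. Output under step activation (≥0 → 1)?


z = (5)·(1.1) + (-3)·(-0.81) + (5)·(0.99) + 1.64
  = 14.52
step(z) = 1 (z≥0)

1


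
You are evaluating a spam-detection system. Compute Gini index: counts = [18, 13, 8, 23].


Probabilities: [18/62, 13/62, 8/62, 23/62] ≈ [0.2903, 0.2097, 0.129, 0.371]
Σpᵢ² = (324 + 169 + 64 + 529)/62² = 1086/3844
Gini = 1 - Σpᵢ² = 1 - 1086/3844 = 0.7175

0.7175


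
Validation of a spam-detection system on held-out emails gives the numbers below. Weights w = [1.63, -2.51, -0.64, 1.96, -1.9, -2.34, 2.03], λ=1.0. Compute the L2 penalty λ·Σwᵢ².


‖w‖₂² = (1.63)² + (-2.51)² + (-0.64)² + (1.96)² + (-1.9)² + (-2.34)² + (2.03)²
     = 2.6569 + 6.3001 + 0.4096 + 3.8416 + 3.61 + 5.4756 + 4.1209
     = 26.4147
λ·‖w‖₂² = 1.0·26.4147 = 26.4147

26.4147


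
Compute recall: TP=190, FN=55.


Recall = TP/(TP+FN)
= 190/(190+55)
= 190/245 = 77.55%

77.55%


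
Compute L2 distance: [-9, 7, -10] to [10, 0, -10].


d = √((-9-10)² + (7-0)² + (-10+ 10)²)
  = √(361 + 49 + 0)
  = √410 = 20.2485

20.2485


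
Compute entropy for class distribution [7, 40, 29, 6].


Probabilities: [7/82, 40/82, 29/82, 6/82] ≈ [0.0854, 0.4878, 0.3537, 0.0732]
H = -((7/82)·log₂(7/82) + (40/82)·log₂(40/82) + (29/82)·log₂(29/82) + (6/82)·log₂(6/82))
  = 1.6146 bits

1.6146 bits


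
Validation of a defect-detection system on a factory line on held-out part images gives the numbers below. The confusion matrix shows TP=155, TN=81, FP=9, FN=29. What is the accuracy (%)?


Accuracy = (TP+TN)/(TP+TN+FP+FN)
= (155+81)/(274)
= 236/274 = 86.13%

86.13%


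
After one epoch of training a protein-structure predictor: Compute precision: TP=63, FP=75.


Precision = TP/(TP+FP)
= 63/(63+75)
= 63/138 = 45.65%

45.65%


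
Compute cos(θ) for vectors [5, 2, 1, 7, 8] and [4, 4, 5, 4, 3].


A·B = 5·4 + 2·4 + 1·5 + 7·4 + 8·3 = 85
‖A‖ = √143 = 11.9583, ‖B‖ = √82 = 9.0554
cos = 85/(√143·√82) = 85/√11726 = 0.785

0.785


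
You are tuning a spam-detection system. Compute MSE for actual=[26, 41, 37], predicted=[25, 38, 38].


Squared errors: (26-25)²=1, (41-38)²=9, (37-38)²=1
Sum = 11
MSE = 11/3 = 11/3

11/3


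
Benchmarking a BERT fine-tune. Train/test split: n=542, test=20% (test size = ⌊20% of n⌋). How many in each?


Test = ⌊542·20/100⌋ = 108
Train = 542 - 108 = 434

Train: 434, Test: 108


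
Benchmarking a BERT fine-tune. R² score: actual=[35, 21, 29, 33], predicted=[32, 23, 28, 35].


ȳ = 29.5
SS_res = Σ(y-ŷ)² = 18
SS_tot = Σ(y-ȳ)² = 115
R² = 1 - SS_res/SS_tot = 1 - 0.1565 = 0.8435

0.8435


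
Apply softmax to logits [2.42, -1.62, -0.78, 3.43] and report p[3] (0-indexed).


Exponentials: e^2.42=11.2459, e^-1.62=0.1979, e^-0.78=0.4584, e^3.43=30.8766
Sum = 42.7788
Softmax = [0.2629, 0.0046, 0.0107, 0.7218]
p[3] = 30.8766/42.7788 = 0.7218

0.7218


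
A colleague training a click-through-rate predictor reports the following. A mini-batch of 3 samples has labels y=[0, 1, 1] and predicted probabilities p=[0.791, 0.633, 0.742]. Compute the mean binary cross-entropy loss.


L[0] = -ln(1-0.791) = -ln(0.209) = 1.5654
L[1] = -ln(0.633) = 0.4573
L[2] = -ln(0.742) = 0.2984
mean = (1.5654 + 0.4573 + 0.2984)/3 = 0.7737

0.7737


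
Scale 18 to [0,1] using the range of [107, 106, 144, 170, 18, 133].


min=18, max=170
(18-18)/(170-18) = 0/152 = 0.0

0.0


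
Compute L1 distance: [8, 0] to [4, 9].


d = |8-4| + |0-9|
  = 4 + 9
  = 13

13


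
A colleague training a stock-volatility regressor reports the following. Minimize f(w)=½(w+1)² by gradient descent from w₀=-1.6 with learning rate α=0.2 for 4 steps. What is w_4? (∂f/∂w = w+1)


step 1: grad = -1.6+1 = -0.6; w = -1.6 - 0.2·(-0.6) = -1.48
step 2: grad = -1.48+1 = -0.48; w = -1.48 - 0.2·(-0.48) = -1.384
step 3: grad = -1.384+1 = -0.384; w = -1.384 - 0.2·(-0.384) = -1.3072
step 4: grad = -1.3072+1 = -0.3072; w = -1.3072 - 0.2·(-0.3072) = -1.24576

-1.24576


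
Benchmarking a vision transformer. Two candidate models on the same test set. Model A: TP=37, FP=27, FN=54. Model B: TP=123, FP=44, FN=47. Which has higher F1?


Model A: P=37/64=0.5781, R=37/91=0.4066, F1=2PR/(P+R)=2TP/(2TP+FP+FN)=74/155=0.4774
Model B: P=123/167=0.7365, R=123/170=0.7235, F1=2PR/(P+R)=2TP/(2TP+FP+FN)=246/337=0.73
0.4774 < 0.73 → Model B

Model B


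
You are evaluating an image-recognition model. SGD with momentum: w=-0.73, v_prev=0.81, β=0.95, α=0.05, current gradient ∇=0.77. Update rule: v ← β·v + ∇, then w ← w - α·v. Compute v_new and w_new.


v_new = 0.95·0.81 + 0.77 = 0.7695 + 0.77 = 1.5395
w_new = -0.73 - 0.05·1.5395 = -0.73 - 0.076975 = -0.806975

v_new=1.5395, w_new=-0.806975


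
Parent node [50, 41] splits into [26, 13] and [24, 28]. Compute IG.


Parent = [50, 41], H_parent = 0.9929
H_left = 0.9183 (n=39), H_right = 0.9957 (n=52)
H_children = (39/91)·0.9183 + (52/91)·0.9957 = 0.9625
IG = 0.9929 - 0.9625 = 0.0304

0.0304


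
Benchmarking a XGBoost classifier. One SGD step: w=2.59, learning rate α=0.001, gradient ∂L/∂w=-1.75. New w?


w_new = w - α·∇
= 2.59 - 0.001·-1.75
= 2.59 + 0.00175
= 2.59175

2.59175


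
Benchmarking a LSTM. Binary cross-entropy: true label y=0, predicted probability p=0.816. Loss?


BCE = -[y·ln(p) + (1-y)·ln(1-p)]
= -0 - 1·ln(1-0.816)
= -ln(0.184) = 1.6928

1.6928


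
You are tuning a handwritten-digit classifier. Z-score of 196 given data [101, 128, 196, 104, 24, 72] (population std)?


μ = 104.1667, σ = 52.3973
z = (196 - 104.1667)/52.3973 = 1.7526

1.7526


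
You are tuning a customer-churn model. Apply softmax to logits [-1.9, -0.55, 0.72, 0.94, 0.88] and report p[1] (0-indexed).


Exponentials: e^-1.9=0.1496, e^-0.55=0.5769, e^0.72=2.0544, e^0.94=2.56, e^0.88=2.4109
Sum = 7.7518
Softmax = [0.0193, 0.0744, 0.265, 0.3302, 0.311]
p[1] = 0.5769/7.7518 = 0.0744

0.0744


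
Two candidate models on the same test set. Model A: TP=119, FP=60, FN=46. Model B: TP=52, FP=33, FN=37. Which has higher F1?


Model A: P=119/179=0.6648, R=119/165=0.7212, F1=2PR/(P+R)=2TP/(2TP+FP+FN)=238/344=0.6919
Model B: P=52/85=0.6118, R=52/89=0.5843, F1=2PR/(P+R)=2TP/(2TP+FP+FN)=104/174=0.5977
0.6919 > 0.5977 → Model A

Model A


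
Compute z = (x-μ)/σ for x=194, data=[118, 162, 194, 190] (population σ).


μ = 166, σ = 30.3315
z = (194 - 166)/30.3315 = 0.9231

0.9231


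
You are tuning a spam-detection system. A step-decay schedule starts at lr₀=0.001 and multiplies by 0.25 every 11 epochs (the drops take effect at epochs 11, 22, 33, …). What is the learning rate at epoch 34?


n_drops = ⌊34/11⌋ = 3
lr = 0.001·0.25^3 = 0.001·0.015625 = 0.000015625

0.000015625


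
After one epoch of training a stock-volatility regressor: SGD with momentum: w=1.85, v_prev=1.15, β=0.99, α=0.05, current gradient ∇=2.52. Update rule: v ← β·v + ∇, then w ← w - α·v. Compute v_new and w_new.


v_new = 0.99·1.15 + 2.52 = 1.1385 + 2.52 = 3.6585
w_new = 1.85 - 0.05·3.6585 = 1.85 - 0.182925 = 1.667075

v_new=3.6585, w_new=1.667075


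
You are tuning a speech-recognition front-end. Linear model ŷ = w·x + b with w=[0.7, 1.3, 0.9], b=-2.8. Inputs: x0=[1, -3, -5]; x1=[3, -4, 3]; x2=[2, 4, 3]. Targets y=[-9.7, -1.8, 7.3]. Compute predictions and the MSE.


ŷ0 = (0.7)·(1) + (1.3)·(-3) + (0.9)·(-5) - 2.8 = -10.5
ŷ1 = (0.7)·(3) + (1.3)·(-4) + (0.9)·(3) - 2.8 = -3.2
ŷ2 = (0.7)·(2) + (1.3)·(4) + (0.9)·(3) - 2.8 = 6.5
errors² = [0.64, 1.96, 0.64]
MSE = 3.2400/3 = 1.08

1.08


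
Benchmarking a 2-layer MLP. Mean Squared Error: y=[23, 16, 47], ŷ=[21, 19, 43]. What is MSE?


Squared errors: (23-21)²=4, (16-19)²=9, (47-43)²=16
Sum = 29
MSE = 29/3 = 29/3

29/3


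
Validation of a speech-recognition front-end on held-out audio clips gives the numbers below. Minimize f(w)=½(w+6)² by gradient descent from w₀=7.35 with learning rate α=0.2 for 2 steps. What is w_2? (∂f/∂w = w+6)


step 1: grad = 7.35+6 = 13.35; w = 7.35 - 0.2·(13.35) = 4.68
step 2: grad = 4.68+6 = 10.68; w = 4.68 - 0.2·(10.68) = 2.544

2.544


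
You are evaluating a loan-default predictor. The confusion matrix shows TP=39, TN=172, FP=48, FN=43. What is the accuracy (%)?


Accuracy = (TP+TN)/(TP+TN+FP+FN)
= (39+172)/(302)
= 211/302 = 69.87%

69.87%


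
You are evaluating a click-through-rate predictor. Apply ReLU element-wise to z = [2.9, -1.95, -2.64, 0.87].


ReLU(2.9) = max(0, 2.9) = 2.9
ReLU(-1.95) = max(0, -1.95) = 0.0
ReLU(-2.64) = max(0, -2.64) = 0.0
ReLU(0.87) = max(0, 0.87) = 0.87
result = [2.9, 0.0, 0.0, 0.87]

[2.9, 0.0, 0.0, 0.87]


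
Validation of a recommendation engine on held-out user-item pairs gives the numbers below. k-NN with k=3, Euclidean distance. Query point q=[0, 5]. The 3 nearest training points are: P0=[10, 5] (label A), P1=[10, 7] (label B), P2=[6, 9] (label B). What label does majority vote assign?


d(q,P0) = 10.0  (label A)
d(q,P1) = 10.198  (label B)
d(q,P2) = 7.2111  (label B)
Votes: A=1, B=2
Majority → B

B


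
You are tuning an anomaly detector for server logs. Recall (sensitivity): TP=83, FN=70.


Recall = TP/(TP+FN)
= 83/(83+70)
= 83/153 = 54.25%

54.25%


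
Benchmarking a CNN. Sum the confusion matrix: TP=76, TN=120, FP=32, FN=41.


Total = TP + TN + FP + FN
= 76 + 120 + 32 + 41
= 269
(Predicted positive: 108, predicted negative: 161)

269


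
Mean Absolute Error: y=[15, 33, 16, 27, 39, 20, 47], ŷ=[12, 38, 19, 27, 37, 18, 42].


Absolute errors: |15-12|=3, |33-38|=5, |16-19|=3, |27-27|=0, |39-37|=2, |20-18|=2, |47-42|=5
Sum = 20
MAE = 20/7 = 20/7

20/7


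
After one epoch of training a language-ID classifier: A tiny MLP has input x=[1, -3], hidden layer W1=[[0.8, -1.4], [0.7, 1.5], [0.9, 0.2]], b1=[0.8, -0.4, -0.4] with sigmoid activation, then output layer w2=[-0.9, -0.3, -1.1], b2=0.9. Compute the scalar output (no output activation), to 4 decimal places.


z1[0] = (0.8)·(1) + (-1.4)·(-3) + 0.8 = 5.8
z1[1] = (0.7)·(1) + (1.5)·(-3) - 0.4 = -4.2
z1[2] = (0.9)·(1) + (0.2)·(-3) - 0.4 = -0.1
h = sigmoid(z1) = [0.997, 0.0148, 0.475]
output = (-0.9)·(0.997) + (-0.3)·(0.0148) + (-1.1)·(0.475) + 0.9 = -0.5242

-0.5242


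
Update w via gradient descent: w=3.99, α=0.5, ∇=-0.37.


w_new = w - α·∇
= 3.99 - 0.5·-0.37
= 3.99 + 0.185
= 4.175

4.175


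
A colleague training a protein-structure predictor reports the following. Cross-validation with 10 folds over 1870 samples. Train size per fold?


Fold size = 1870/10 = 187
Training per fold = 1870 - 187 = 1683

1683


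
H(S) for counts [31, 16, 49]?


Probabilities: [31/96, 16/96, 49/96] ≈ [0.3229, 0.1667, 0.5104]
H = -((31/96)·log₂(31/96) + (16/96)·log₂(16/96) + (49/96)·log₂(49/96))
  = 1.4527 bits

1.4527 bits


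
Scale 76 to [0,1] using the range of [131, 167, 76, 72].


min=72, max=167
(76-72)/(167-72) = 4/95 = 0.0421

0.0421


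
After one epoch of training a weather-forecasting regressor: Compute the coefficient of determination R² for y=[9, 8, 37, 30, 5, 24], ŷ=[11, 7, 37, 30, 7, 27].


ȳ = 18.8333
SS_res = Σ(y-ŷ)² = 18
SS_tot = Σ(y-ȳ)² = 886.83
R² = 1 - SS_res/SS_tot = 1 - 0.0203 = 0.9797

0.9797


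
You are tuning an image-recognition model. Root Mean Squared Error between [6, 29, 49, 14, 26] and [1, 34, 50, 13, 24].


MSE = 56/5 = 11.2
RMSE = √(56/5) = 3.3466

3.3466


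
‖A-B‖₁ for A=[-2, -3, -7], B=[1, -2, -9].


d = |-2-1| + |-3+ 2| + |-7+ 9|
  = 3 + 1 + 2
  = 6

6


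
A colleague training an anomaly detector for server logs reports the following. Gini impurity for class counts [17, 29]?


Probabilities: [17/46, 29/46] ≈ [0.3696, 0.6304]
Σpᵢ² = (289 + 841)/46² = 1130/2116
Gini = 1 - Σpᵢ² = 1 - 1130/2116 = 0.466

0.466


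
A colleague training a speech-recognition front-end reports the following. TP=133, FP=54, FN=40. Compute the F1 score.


Precision = 133/187 = 0.7112
Recall = 133/173 = 0.7688
F1 = 2·P·R/(P+R) = 2·TP/(2·TP+FP+FN) = 266/(266+54+40) = 266/360 = 0.7389

0.7389


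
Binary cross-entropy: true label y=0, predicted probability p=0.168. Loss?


BCE = -[y·ln(p) + (1-y)·ln(1-p)]
= -0 - 1·ln(1-0.168)
= -ln(0.832) = 0.1839

0.1839


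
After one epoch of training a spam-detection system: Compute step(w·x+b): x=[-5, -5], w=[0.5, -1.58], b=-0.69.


z = (-5)·(0.5) + (-5)·(-1.58) - 0.69
  = 4.71
step(z) = 1 (z≥0)

1


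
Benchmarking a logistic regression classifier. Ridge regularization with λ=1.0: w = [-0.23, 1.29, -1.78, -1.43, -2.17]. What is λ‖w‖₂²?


‖w‖₂² = (-0.23)² + (1.29)² + (-1.78)² + (-1.43)² + (-2.17)²
     = 0.0529 + 1.6641 + 3.1684 + 2.0449 + 4.7089
     = 11.6392
λ·‖w‖₂² = 1.0·11.6392 = 11.6392

11.6392


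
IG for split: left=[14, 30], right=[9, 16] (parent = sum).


Parent = [23, 46], H_parent = 0.9183
H_left = 0.9024 (n=44), H_right = 0.9427 (n=25)
H_children = (44/69)·0.9024 + (25/69)·0.9427 = 0.917
IG = 0.9183 - 0.917 = 0.0013

0.0013


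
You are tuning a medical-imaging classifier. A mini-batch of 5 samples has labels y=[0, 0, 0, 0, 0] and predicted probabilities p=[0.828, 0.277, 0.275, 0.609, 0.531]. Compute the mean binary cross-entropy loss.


L[0] = -ln(1-0.828) = -ln(0.172) = 1.7603
L[1] = -ln(1-0.277) = -ln(0.723) = 0.3243
L[2] = -ln(1-0.275) = -ln(0.725) = 0.3216
L[3] = -ln(1-0.609) = -ln(0.391) = 0.939
L[4] = -ln(1-0.531) = -ln(0.469) = 0.7572
mean = (1.7603 + 0.3243 + 0.3216 + 0.939 + 0.7572)/5 = 0.8205

0.8205


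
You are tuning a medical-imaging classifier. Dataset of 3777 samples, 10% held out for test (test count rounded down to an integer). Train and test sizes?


Test = ⌊3777·10/100⌋ = 377
Train = 3777 - 377 = 3400

Train: 3400, Test: 377


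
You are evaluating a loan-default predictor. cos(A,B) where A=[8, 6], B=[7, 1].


A·B = 8·7 + 6·1 = 62
‖A‖ = √100 = 10, ‖B‖ = √50 = 7.0711
cos = 62/(√100·√50) = 62/√5000 = 0.8768

0.8768


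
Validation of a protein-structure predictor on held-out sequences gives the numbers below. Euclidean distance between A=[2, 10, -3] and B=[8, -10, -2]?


d = √((2-8)² + (10+ 10)² + (-3+ 2)²)
  = √(36 + 400 + 1)
  = √437 = 20.9045

20.9045


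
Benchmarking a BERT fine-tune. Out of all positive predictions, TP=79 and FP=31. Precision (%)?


Precision = TP/(TP+FP)
= 79/(79+31)
= 79/110 = 71.82%

71.82%


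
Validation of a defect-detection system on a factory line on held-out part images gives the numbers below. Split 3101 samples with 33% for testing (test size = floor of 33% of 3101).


Test = ⌊3101·33/100⌋ = 1023
Train = 3101 - 1023 = 2078

Train: 2078, Test: 1023


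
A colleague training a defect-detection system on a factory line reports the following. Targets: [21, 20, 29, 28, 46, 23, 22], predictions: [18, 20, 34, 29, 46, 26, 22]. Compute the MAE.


Absolute errors: |21-18|=3, |20-20|=0, |29-34|=5, |28-29|=1, |46-46|=0, |23-26|=3, |22-22|=0
Sum = 12
MAE = 12/7 = 12/7

12/7


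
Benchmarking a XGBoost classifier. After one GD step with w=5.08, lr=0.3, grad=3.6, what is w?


w_new = w - α·∇
= 5.08 - 0.3·3.6
= 5.08 - 1.08
= 4

4


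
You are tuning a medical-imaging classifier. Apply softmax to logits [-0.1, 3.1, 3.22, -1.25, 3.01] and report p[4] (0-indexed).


Exponentials: e^-0.1=0.9048, e^3.1=22.198, e^3.22=25.0281, e^-1.25=0.2865, e^3.01=20.2874
Sum = 68.7048
Softmax = [0.0132, 0.3231, 0.3643, 0.0042, 0.2953]
p[4] = 20.2874/68.7048 = 0.2953

0.2953


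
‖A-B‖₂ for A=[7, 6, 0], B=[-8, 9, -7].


d = √((7+ 8)² + (6-9)² + (0+ 7)²)
  = √(225 + 9 + 49)
  = √283 = 16.8226

16.8226


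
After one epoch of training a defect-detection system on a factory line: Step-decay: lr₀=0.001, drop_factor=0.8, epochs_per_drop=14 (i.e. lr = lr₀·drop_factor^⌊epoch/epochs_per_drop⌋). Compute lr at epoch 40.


n_drops = ⌊40/14⌋ = 2
lr = 0.001·0.8^2 = 0.001·0.64 = 0.00064

0.00064


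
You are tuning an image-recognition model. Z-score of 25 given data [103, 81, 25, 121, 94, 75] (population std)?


μ = 83.1667, σ = 29.9912
z = (25 - 83.1667)/29.9912 = -1.9395

-1.9395


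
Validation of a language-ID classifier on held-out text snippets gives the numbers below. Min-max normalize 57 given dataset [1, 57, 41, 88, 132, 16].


min=1, max=132
(57-1)/(132-1) = 56/131 = 0.4275

0.4275


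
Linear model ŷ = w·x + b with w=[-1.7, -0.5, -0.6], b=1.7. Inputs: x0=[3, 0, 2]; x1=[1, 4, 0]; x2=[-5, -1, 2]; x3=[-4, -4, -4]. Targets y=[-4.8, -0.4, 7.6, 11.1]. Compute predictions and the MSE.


ŷ0 = (-1.7)·(3) + (-0.5)·(0) + (-0.6)·(2) + 1.7 = -4.6
ŷ1 = (-1.7)·(1) + (-0.5)·(4) + (-0.6)·(0) + 1.7 = -2.0
ŷ2 = (-1.7)·(-5) + (-0.5)·(-1) + (-0.6)·(2) + 1.7 = 9.5
ŷ3 = (-1.7)·(-4) + (-0.5)·(-4) + (-0.6)·(-4) + 1.7 = 12.9
errors² = [0.04, 2.56, 3.61, 3.24]
MSE = 9.4500/4 = 2.3625

2.3625


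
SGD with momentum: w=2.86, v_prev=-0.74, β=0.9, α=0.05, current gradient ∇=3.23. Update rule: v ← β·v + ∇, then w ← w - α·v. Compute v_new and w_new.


v_new = 0.9·-0.74 + 3.23 = -0.666 + 3.23 = 2.564
w_new = 2.86 - 0.05·2.564 = 2.86 - 0.1282 = 2.7318

v_new=2.564, w_new=2.7318


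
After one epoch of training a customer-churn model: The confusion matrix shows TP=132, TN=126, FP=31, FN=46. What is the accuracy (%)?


Accuracy = (TP+TN)/(TP+TN+FP+FN)
= (132+126)/(335)
= 258/335 = 77.01%

77.01%


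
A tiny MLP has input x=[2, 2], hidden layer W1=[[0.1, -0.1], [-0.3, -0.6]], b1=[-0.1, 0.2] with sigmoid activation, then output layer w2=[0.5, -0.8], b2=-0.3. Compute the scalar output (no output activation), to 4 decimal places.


z1[0] = (0.1)·(2) + (-0.1)·(2) - 0.1 = -0.1
z1[1] = (-0.3)·(2) + (-0.6)·(2) + 0.2 = -1.6
h = sigmoid(z1) = [0.475, 0.168]
output = (0.5)·(0.475) + (-0.8)·(0.168) - 0.3 = -0.1969

-0.1969


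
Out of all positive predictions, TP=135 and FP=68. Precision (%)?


Precision = TP/(TP+FP)
= 135/(135+68)
= 135/203 = 66.5%

66.5%


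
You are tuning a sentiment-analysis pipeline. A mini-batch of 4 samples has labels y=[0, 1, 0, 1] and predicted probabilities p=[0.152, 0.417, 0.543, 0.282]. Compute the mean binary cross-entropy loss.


L[0] = -ln(1-0.152) = -ln(0.848) = 0.1649
L[1] = -ln(0.417) = 0.8747
L[2] = -ln(1-0.543) = -ln(0.457) = 0.7831
L[3] = -ln(0.282) = 1.2658
mean = (0.1649 + 0.8747 + 0.7831 + 1.2658)/4 = 0.7721

0.7721


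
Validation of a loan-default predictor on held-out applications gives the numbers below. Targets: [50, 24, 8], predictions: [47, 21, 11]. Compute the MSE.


Squared errors: (50-47)²=9, (24-21)²=9, (8-11)²=9
Sum = 27
MSE = 27/3 = 9

9


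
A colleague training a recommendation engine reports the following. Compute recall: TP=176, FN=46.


Recall = TP/(TP+FN)
= 176/(176+46)
= 176/222 = 79.28%

79.28%


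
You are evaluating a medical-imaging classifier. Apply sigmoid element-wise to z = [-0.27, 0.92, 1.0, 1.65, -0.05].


σ(-0.27) = 1/(1+e^0.27) = 0.4329
σ(0.92) = 1/(1+e^-0.92) = 0.715
σ(1.0) = 1/(1+e^-1.0) = 0.7311
σ(1.65) = 1/(1+e^-1.65) = 0.8389
σ(-0.05) = 1/(1+e^0.05) = 0.4875
result = [0.4329, 0.715, 0.7311, 0.8389, 0.4875]

[0.4329, 0.715, 0.7311, 0.8389, 0.4875]


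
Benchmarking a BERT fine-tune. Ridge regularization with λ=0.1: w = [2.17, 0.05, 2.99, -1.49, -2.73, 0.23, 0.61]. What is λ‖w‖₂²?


‖w‖₂² = (2.17)² + (0.05)² + (2.99)² + (-1.49)² + (-2.73)² + (0.23)² + (0.61)²
     = 4.7089 + 0.0025 + 8.9401 + 2.2201 + 7.4529 + 0.0529 + 0.3721
     = 23.7495
λ·‖w‖₂² = 0.1·23.7495 = 2.37495

2.37495


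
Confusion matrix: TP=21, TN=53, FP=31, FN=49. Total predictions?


Total = TP + TN + FP + FN
= 21 + 53 + 31 + 49
= 154
(Predicted positive: 52, predicted negative: 102)

154


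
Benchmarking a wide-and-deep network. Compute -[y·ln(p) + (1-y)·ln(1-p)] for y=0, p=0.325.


BCE = -[y·ln(p) + (1-y)·ln(1-p)]
= -0 - 1·ln(1-0.325)
= -ln(0.675) = 0.393

0.393


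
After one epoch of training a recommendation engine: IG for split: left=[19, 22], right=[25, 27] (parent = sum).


Parent = [44, 49], H_parent = 0.9979
H_left = 0.9961 (n=41), H_right = 0.9989 (n=52)
H_children = (41/93)·0.9961 + (52/93)·0.9989 = 0.9977
IG = 0.9979 - 0.9977 = 0.0002

0.0002


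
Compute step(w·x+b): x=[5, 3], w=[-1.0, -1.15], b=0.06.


z = (5)·(-1.0) + (3)·(-1.15) + 0.06
  = -8.39
step(z) = 0 (z<0)

0


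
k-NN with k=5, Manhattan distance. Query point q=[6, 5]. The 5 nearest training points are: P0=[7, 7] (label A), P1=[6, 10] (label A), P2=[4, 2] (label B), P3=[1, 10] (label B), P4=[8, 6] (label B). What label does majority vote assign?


d(q,P0) = 3  (label A)
d(q,P1) = 5  (label A)
d(q,P2) = 5  (label B)
d(q,P3) = 10  (label B)
d(q,P4) = 3  (label B)
Votes: A=2, B=3
Majority → B

B
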